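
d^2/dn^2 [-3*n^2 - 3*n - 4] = -6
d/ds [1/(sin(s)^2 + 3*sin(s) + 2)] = -(2*sin(s) + 3)*cos(s)/(sin(s)^2 + 3*sin(s) + 2)^2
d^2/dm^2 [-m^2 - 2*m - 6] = -2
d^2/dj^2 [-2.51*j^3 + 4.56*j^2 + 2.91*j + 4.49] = 9.12 - 15.06*j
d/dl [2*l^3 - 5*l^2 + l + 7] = 6*l^2 - 10*l + 1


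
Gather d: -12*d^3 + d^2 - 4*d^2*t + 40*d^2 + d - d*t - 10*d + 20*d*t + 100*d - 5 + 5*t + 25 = -12*d^3 + d^2*(41 - 4*t) + d*(19*t + 91) + 5*t + 20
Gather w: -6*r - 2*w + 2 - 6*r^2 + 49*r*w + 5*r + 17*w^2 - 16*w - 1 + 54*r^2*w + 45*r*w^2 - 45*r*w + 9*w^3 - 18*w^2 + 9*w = -6*r^2 - r + 9*w^3 + w^2*(45*r - 1) + w*(54*r^2 + 4*r - 9) + 1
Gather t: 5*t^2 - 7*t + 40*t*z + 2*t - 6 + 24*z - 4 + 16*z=5*t^2 + t*(40*z - 5) + 40*z - 10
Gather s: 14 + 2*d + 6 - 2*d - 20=0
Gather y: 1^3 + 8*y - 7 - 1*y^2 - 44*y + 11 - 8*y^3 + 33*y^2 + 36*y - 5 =-8*y^3 + 32*y^2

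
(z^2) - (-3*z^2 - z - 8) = 4*z^2 + z + 8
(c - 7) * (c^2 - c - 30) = c^3 - 8*c^2 - 23*c + 210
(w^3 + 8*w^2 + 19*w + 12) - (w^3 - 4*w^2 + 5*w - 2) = 12*w^2 + 14*w + 14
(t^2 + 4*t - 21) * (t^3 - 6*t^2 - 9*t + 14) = t^5 - 2*t^4 - 54*t^3 + 104*t^2 + 245*t - 294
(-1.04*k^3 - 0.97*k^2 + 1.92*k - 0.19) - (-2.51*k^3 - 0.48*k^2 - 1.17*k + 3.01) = 1.47*k^3 - 0.49*k^2 + 3.09*k - 3.2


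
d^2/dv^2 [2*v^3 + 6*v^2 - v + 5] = 12*v + 12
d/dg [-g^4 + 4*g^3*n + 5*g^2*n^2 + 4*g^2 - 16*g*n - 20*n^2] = -4*g^3 + 12*g^2*n + 10*g*n^2 + 8*g - 16*n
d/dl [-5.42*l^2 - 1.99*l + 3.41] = -10.84*l - 1.99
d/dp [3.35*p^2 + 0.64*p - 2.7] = 6.7*p + 0.64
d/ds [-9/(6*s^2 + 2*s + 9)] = 18*(6*s + 1)/(6*s^2 + 2*s + 9)^2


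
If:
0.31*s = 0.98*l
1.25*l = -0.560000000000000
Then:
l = -0.45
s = -1.42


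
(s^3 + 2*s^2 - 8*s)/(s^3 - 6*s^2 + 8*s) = (s + 4)/(s - 4)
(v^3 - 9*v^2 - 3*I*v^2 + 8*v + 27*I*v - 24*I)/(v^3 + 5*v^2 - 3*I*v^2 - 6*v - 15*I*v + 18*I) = (v - 8)/(v + 6)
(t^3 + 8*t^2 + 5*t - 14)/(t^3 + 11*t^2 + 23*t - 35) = (t + 2)/(t + 5)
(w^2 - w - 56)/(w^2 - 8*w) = (w + 7)/w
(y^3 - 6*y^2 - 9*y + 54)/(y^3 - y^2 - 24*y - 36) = (y - 3)/(y + 2)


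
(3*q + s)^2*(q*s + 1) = 9*q^3*s + 6*q^2*s^2 + 9*q^2 + q*s^3 + 6*q*s + s^2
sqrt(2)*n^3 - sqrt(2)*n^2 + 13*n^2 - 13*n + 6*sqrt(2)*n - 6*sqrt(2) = (n - 1)*(n + 6*sqrt(2))*(sqrt(2)*n + 1)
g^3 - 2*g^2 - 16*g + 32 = (g - 4)*(g - 2)*(g + 4)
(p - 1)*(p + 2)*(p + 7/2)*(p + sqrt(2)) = p^4 + sqrt(2)*p^3 + 9*p^3/2 + 3*p^2/2 + 9*sqrt(2)*p^2/2 - 7*p + 3*sqrt(2)*p/2 - 7*sqrt(2)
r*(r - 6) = r^2 - 6*r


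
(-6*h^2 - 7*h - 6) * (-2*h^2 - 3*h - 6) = 12*h^4 + 32*h^3 + 69*h^2 + 60*h + 36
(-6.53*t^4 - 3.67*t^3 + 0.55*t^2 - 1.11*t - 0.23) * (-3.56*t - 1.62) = 23.2468*t^5 + 23.6438*t^4 + 3.9874*t^3 + 3.0606*t^2 + 2.617*t + 0.3726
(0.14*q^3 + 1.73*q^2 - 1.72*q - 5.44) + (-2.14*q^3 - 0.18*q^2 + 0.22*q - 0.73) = -2.0*q^3 + 1.55*q^2 - 1.5*q - 6.17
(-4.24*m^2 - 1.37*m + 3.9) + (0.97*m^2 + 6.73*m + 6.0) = -3.27*m^2 + 5.36*m + 9.9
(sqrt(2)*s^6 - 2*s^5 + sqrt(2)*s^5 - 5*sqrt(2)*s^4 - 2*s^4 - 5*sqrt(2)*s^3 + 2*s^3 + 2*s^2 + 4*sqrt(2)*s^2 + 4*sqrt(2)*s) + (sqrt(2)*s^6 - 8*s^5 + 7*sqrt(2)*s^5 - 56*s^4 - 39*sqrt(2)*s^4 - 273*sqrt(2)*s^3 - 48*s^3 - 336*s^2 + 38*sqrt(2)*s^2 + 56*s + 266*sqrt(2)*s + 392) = 2*sqrt(2)*s^6 - 10*s^5 + 8*sqrt(2)*s^5 - 44*sqrt(2)*s^4 - 58*s^4 - 278*sqrt(2)*s^3 - 46*s^3 - 334*s^2 + 42*sqrt(2)*s^2 + 56*s + 270*sqrt(2)*s + 392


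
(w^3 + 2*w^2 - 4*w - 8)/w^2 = w + 2 - 4/w - 8/w^2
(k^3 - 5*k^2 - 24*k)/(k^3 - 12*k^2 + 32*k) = (k + 3)/(k - 4)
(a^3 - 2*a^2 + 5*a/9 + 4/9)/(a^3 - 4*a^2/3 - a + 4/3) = (a + 1/3)/(a + 1)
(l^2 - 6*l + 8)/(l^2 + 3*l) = (l^2 - 6*l + 8)/(l*(l + 3))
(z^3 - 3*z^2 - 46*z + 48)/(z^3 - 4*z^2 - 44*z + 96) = (z - 1)/(z - 2)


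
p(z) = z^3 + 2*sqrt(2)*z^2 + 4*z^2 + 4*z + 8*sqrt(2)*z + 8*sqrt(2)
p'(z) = 3*z^2 + 4*sqrt(2)*z + 8*z + 4 + 8*sqrt(2)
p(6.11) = 587.90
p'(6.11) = 210.75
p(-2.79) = 0.02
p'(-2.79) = 0.56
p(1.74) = 63.90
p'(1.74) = 48.16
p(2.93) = 139.96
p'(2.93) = 81.08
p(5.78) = 521.05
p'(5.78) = 194.48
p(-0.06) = 10.42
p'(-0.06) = 14.51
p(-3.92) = -4.02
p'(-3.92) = 7.88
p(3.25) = 167.54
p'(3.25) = 91.39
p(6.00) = 565.02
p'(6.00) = 205.25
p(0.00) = 11.31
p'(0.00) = 15.31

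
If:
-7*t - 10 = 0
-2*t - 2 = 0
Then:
No Solution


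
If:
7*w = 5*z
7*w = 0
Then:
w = 0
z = 0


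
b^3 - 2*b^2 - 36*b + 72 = (b - 6)*(b - 2)*(b + 6)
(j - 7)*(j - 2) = j^2 - 9*j + 14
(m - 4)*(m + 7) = m^2 + 3*m - 28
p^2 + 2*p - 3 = (p - 1)*(p + 3)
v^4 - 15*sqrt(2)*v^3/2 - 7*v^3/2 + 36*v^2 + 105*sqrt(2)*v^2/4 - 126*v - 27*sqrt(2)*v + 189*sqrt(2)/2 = (v - 7/2)*(v - 3*sqrt(2))^2*(v - 3*sqrt(2)/2)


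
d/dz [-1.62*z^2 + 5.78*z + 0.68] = 5.78 - 3.24*z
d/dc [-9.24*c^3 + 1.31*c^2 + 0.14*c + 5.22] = -27.72*c^2 + 2.62*c + 0.14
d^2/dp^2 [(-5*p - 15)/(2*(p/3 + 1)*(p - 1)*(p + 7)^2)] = 30*(-3*p^2 - 10*p - 19)/(p^7 + 25*p^6 + 213*p^5 + 573*p^4 - 861*p^3 - 3381*p^2 + 5831*p - 2401)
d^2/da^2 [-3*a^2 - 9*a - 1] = -6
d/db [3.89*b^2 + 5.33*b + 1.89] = 7.78*b + 5.33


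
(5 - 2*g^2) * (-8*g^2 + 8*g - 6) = 16*g^4 - 16*g^3 - 28*g^2 + 40*g - 30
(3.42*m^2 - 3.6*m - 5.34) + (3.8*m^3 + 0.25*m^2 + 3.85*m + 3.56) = 3.8*m^3 + 3.67*m^2 + 0.25*m - 1.78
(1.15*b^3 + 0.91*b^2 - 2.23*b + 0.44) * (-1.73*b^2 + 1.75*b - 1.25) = -1.9895*b^5 + 0.4382*b^4 + 4.0129*b^3 - 5.8012*b^2 + 3.5575*b - 0.55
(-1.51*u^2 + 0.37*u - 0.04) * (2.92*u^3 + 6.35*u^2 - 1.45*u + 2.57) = -4.4092*u^5 - 8.5081*u^4 + 4.4222*u^3 - 4.6712*u^2 + 1.0089*u - 0.1028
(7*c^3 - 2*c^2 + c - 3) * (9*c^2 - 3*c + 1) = 63*c^5 - 39*c^4 + 22*c^3 - 32*c^2 + 10*c - 3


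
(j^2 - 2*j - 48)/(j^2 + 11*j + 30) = (j - 8)/(j + 5)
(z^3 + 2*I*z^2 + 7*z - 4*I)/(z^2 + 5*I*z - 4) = (z^2 - 2*I*z - 1)/(z + I)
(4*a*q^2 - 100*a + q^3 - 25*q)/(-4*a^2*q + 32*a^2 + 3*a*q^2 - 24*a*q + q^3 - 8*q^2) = (q^2 - 25)/(-a*q + 8*a + q^2 - 8*q)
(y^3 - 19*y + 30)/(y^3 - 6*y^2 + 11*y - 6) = (y + 5)/(y - 1)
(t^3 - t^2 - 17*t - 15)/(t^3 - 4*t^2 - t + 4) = (t^2 - 2*t - 15)/(t^2 - 5*t + 4)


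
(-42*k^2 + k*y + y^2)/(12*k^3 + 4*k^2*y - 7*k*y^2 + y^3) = (7*k + y)/(-2*k^2 - k*y + y^2)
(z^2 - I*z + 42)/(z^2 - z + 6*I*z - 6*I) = (z - 7*I)/(z - 1)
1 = 1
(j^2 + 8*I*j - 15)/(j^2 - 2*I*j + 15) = (j + 5*I)/(j - 5*I)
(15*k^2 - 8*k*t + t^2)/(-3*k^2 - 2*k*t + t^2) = (-5*k + t)/(k + t)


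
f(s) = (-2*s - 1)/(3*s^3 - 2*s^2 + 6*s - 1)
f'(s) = (-2*s - 1)*(-9*s^2 + 4*s - 6)/(3*s^3 - 2*s^2 + 6*s - 1)^2 - 2/(3*s^3 - 2*s^2 + 6*s - 1) = (12*s^3 + 5*s^2 - 4*s + 8)/(9*s^6 - 12*s^5 + 40*s^4 - 30*s^3 + 40*s^2 - 12*s + 1)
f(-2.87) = -0.04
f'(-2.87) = -0.02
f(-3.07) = -0.04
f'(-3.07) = -0.02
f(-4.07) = -0.03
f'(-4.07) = -0.01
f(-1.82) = -0.07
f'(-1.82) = -0.03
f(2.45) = -0.13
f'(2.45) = 0.10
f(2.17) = -0.16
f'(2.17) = 0.13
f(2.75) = -0.10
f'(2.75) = 0.07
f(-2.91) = -0.04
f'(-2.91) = -0.02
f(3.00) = -0.09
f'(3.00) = 0.06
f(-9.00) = -0.00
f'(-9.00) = 0.00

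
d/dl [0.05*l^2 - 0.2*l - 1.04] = 0.1*l - 0.2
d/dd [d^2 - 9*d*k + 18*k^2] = 2*d - 9*k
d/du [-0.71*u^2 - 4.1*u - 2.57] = -1.42*u - 4.1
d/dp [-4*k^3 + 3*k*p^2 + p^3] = 3*p*(2*k + p)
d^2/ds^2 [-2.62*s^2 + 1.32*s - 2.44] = -5.24000000000000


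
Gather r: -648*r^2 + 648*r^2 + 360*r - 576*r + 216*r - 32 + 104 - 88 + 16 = 0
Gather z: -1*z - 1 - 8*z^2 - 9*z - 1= -8*z^2 - 10*z - 2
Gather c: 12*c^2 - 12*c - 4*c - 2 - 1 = 12*c^2 - 16*c - 3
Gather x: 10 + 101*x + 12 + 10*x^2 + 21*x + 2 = 10*x^2 + 122*x + 24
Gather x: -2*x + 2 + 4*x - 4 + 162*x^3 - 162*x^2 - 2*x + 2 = 162*x^3 - 162*x^2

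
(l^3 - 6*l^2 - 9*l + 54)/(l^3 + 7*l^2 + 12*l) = (l^2 - 9*l + 18)/(l*(l + 4))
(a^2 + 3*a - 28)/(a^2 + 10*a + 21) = (a - 4)/(a + 3)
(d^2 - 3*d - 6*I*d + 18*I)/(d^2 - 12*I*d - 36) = (d - 3)/(d - 6*I)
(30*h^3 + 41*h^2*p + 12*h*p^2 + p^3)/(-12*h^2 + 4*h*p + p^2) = (5*h^2 + 6*h*p + p^2)/(-2*h + p)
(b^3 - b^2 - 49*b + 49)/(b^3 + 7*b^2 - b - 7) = (b - 7)/(b + 1)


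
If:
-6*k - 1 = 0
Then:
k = -1/6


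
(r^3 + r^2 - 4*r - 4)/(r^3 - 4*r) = (r + 1)/r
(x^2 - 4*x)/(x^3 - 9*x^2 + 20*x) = 1/(x - 5)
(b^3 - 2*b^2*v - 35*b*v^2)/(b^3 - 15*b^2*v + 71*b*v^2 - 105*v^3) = b*(b + 5*v)/(b^2 - 8*b*v + 15*v^2)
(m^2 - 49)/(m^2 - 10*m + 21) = (m + 7)/(m - 3)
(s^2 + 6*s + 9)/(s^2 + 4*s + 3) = (s + 3)/(s + 1)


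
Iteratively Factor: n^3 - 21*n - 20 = (n + 4)*(n^2 - 4*n - 5) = (n + 1)*(n + 4)*(n - 5)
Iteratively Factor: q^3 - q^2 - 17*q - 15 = (q - 5)*(q^2 + 4*q + 3) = (q - 5)*(q + 1)*(q + 3)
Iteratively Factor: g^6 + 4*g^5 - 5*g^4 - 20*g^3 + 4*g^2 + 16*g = (g + 2)*(g^5 + 2*g^4 - 9*g^3 - 2*g^2 + 8*g) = g*(g + 2)*(g^4 + 2*g^3 - 9*g^2 - 2*g + 8) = g*(g + 1)*(g + 2)*(g^3 + g^2 - 10*g + 8) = g*(g + 1)*(g + 2)*(g + 4)*(g^2 - 3*g + 2) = g*(g - 1)*(g + 1)*(g + 2)*(g + 4)*(g - 2)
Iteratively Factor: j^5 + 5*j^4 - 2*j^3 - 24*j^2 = (j + 3)*(j^4 + 2*j^3 - 8*j^2) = (j - 2)*(j + 3)*(j^3 + 4*j^2) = j*(j - 2)*(j + 3)*(j^2 + 4*j) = j^2*(j - 2)*(j + 3)*(j + 4)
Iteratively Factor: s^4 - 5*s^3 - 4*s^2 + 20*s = (s - 5)*(s^3 - 4*s) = (s - 5)*(s - 2)*(s^2 + 2*s) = (s - 5)*(s - 2)*(s + 2)*(s)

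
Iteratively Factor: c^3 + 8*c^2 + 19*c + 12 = (c + 3)*(c^2 + 5*c + 4) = (c + 1)*(c + 3)*(c + 4)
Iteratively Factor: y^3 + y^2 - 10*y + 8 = (y - 1)*(y^2 + 2*y - 8) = (y - 1)*(y + 4)*(y - 2)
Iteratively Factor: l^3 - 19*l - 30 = (l + 3)*(l^2 - 3*l - 10) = (l + 2)*(l + 3)*(l - 5)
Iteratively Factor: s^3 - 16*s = (s - 4)*(s^2 + 4*s) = (s - 4)*(s + 4)*(s)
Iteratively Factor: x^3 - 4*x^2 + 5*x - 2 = (x - 1)*(x^2 - 3*x + 2) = (x - 2)*(x - 1)*(x - 1)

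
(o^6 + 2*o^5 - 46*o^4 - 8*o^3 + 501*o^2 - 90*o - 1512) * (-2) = -2*o^6 - 4*o^5 + 92*o^4 + 16*o^3 - 1002*o^2 + 180*o + 3024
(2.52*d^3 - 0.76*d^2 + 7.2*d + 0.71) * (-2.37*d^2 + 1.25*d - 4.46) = -5.9724*d^5 + 4.9512*d^4 - 29.2532*d^3 + 10.7069*d^2 - 31.2245*d - 3.1666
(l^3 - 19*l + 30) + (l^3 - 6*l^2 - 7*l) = 2*l^3 - 6*l^2 - 26*l + 30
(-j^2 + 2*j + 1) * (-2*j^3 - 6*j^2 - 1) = 2*j^5 + 2*j^4 - 14*j^3 - 5*j^2 - 2*j - 1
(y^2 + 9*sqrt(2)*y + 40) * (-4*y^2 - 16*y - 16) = -4*y^4 - 36*sqrt(2)*y^3 - 16*y^3 - 144*sqrt(2)*y^2 - 176*y^2 - 640*y - 144*sqrt(2)*y - 640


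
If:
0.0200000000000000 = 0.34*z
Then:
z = 0.06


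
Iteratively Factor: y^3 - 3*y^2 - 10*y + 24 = (y - 4)*(y^2 + y - 6) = (y - 4)*(y - 2)*(y + 3)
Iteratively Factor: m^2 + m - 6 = (m - 2)*(m + 3)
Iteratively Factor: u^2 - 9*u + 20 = (u - 4)*(u - 5)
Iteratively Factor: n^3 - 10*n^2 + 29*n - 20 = (n - 1)*(n^2 - 9*n + 20) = (n - 4)*(n - 1)*(n - 5)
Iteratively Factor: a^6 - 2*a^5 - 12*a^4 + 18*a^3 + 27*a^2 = (a - 3)*(a^5 + a^4 - 9*a^3 - 9*a^2) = (a - 3)*(a + 3)*(a^4 - 2*a^3 - 3*a^2) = a*(a - 3)*(a + 3)*(a^3 - 2*a^2 - 3*a) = a*(a - 3)*(a + 1)*(a + 3)*(a^2 - 3*a) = a^2*(a - 3)*(a + 1)*(a + 3)*(a - 3)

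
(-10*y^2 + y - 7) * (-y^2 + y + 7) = 10*y^4 - 11*y^3 - 62*y^2 - 49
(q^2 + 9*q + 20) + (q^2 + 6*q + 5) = 2*q^2 + 15*q + 25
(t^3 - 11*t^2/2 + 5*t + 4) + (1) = t^3 - 11*t^2/2 + 5*t + 5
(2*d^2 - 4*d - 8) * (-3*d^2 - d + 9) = -6*d^4 + 10*d^3 + 46*d^2 - 28*d - 72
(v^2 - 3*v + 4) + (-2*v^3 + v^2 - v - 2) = -2*v^3 + 2*v^2 - 4*v + 2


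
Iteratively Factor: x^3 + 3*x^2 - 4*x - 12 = (x + 2)*(x^2 + x - 6) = (x - 2)*(x + 2)*(x + 3)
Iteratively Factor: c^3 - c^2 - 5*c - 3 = (c + 1)*(c^2 - 2*c - 3) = (c + 1)^2*(c - 3)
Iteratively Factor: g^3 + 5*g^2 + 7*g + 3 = (g + 1)*(g^2 + 4*g + 3) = (g + 1)*(g + 3)*(g + 1)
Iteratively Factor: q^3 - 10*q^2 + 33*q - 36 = (q - 3)*(q^2 - 7*q + 12) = (q - 4)*(q - 3)*(q - 3)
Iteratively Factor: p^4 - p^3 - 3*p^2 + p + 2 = (p - 2)*(p^3 + p^2 - p - 1) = (p - 2)*(p + 1)*(p^2 - 1) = (p - 2)*(p - 1)*(p + 1)*(p + 1)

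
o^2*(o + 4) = o^3 + 4*o^2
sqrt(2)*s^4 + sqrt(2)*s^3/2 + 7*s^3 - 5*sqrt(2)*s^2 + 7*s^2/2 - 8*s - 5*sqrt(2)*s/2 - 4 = (s + 1/2)*(s - sqrt(2))*(s + 4*sqrt(2))*(sqrt(2)*s + 1)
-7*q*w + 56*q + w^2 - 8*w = (-7*q + w)*(w - 8)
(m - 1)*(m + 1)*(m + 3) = m^3 + 3*m^2 - m - 3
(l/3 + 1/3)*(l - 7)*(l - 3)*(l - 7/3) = l^4/3 - 34*l^3/9 + 32*l^2/3 - 14*l/9 - 49/3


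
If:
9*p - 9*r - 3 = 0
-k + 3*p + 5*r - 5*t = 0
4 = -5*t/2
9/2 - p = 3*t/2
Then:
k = 923/15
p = 69/10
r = 197/30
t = -8/5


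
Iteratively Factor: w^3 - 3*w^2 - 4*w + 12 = (w - 3)*(w^2 - 4) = (w - 3)*(w + 2)*(w - 2)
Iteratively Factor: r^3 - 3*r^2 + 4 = (r + 1)*(r^2 - 4*r + 4) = (r - 2)*(r + 1)*(r - 2)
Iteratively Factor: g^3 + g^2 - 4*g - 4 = (g + 2)*(g^2 - g - 2) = (g + 1)*(g + 2)*(g - 2)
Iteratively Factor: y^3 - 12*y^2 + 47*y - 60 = (y - 5)*(y^2 - 7*y + 12) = (y - 5)*(y - 3)*(y - 4)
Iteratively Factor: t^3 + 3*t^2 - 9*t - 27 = (t + 3)*(t^2 - 9) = (t + 3)^2*(t - 3)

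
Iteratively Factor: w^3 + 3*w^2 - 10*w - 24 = (w + 2)*(w^2 + w - 12) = (w + 2)*(w + 4)*(w - 3)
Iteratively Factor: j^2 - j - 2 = (j + 1)*(j - 2)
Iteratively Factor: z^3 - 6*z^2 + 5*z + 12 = (z - 3)*(z^2 - 3*z - 4) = (z - 3)*(z + 1)*(z - 4)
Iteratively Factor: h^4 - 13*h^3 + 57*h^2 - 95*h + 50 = (h - 1)*(h^3 - 12*h^2 + 45*h - 50) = (h - 5)*(h - 1)*(h^2 - 7*h + 10) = (h - 5)*(h - 2)*(h - 1)*(h - 5)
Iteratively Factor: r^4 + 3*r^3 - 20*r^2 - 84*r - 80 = (r + 2)*(r^3 + r^2 - 22*r - 40) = (r + 2)*(r + 4)*(r^2 - 3*r - 10) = (r + 2)^2*(r + 4)*(r - 5)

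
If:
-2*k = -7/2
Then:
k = 7/4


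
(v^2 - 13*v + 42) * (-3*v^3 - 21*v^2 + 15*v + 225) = -3*v^5 + 18*v^4 + 162*v^3 - 852*v^2 - 2295*v + 9450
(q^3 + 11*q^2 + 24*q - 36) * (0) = 0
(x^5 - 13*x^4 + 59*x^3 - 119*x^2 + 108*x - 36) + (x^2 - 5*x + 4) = x^5 - 13*x^4 + 59*x^3 - 118*x^2 + 103*x - 32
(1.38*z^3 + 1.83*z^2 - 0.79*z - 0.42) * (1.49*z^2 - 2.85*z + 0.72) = 2.0562*z^5 - 1.2063*z^4 - 5.399*z^3 + 2.9433*z^2 + 0.6282*z - 0.3024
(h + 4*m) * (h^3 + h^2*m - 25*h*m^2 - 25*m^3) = h^4 + 5*h^3*m - 21*h^2*m^2 - 125*h*m^3 - 100*m^4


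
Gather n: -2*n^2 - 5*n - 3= -2*n^2 - 5*n - 3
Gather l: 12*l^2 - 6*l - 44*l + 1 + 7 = 12*l^2 - 50*l + 8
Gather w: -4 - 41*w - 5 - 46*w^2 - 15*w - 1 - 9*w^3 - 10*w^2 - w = -9*w^3 - 56*w^2 - 57*w - 10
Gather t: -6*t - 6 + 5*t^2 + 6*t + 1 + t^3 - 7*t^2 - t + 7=t^3 - 2*t^2 - t + 2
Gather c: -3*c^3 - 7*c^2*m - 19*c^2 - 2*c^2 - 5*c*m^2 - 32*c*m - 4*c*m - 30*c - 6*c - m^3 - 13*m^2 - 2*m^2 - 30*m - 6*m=-3*c^3 + c^2*(-7*m - 21) + c*(-5*m^2 - 36*m - 36) - m^3 - 15*m^2 - 36*m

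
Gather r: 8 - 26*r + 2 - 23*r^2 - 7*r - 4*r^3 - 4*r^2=-4*r^3 - 27*r^2 - 33*r + 10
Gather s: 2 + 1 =3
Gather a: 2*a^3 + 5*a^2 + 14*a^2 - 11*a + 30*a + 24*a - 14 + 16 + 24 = 2*a^3 + 19*a^2 + 43*a + 26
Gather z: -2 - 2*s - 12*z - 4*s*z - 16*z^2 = -2*s - 16*z^2 + z*(-4*s - 12) - 2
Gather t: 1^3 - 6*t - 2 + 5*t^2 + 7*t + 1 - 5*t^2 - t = 0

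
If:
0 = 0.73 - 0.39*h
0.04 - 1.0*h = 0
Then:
No Solution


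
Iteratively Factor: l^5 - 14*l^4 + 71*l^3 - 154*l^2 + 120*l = (l)*(l^4 - 14*l^3 + 71*l^2 - 154*l + 120) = l*(l - 4)*(l^3 - 10*l^2 + 31*l - 30) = l*(l - 4)*(l - 3)*(l^2 - 7*l + 10) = l*(l - 4)*(l - 3)*(l - 2)*(l - 5)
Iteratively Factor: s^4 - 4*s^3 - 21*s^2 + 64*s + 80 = (s + 4)*(s^3 - 8*s^2 + 11*s + 20) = (s - 5)*(s + 4)*(s^2 - 3*s - 4) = (s - 5)*(s - 4)*(s + 4)*(s + 1)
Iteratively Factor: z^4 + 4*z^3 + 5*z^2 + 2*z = (z + 1)*(z^3 + 3*z^2 + 2*z) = (z + 1)^2*(z^2 + 2*z) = z*(z + 1)^2*(z + 2)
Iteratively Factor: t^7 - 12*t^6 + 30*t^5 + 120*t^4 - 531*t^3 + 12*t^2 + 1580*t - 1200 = (t - 5)*(t^6 - 7*t^5 - 5*t^4 + 95*t^3 - 56*t^2 - 268*t + 240) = (t - 5)*(t - 1)*(t^5 - 6*t^4 - 11*t^3 + 84*t^2 + 28*t - 240) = (t - 5)*(t - 4)*(t - 1)*(t^4 - 2*t^3 - 19*t^2 + 8*t + 60) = (t - 5)*(t - 4)*(t - 1)*(t + 2)*(t^3 - 4*t^2 - 11*t + 30) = (t - 5)*(t - 4)*(t - 2)*(t - 1)*(t + 2)*(t^2 - 2*t - 15) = (t - 5)^2*(t - 4)*(t - 2)*(t - 1)*(t + 2)*(t + 3)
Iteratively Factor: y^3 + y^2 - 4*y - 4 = (y - 2)*(y^2 + 3*y + 2) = (y - 2)*(y + 2)*(y + 1)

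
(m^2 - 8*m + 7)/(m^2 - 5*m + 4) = (m - 7)/(m - 4)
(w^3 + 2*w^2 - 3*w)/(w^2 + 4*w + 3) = w*(w - 1)/(w + 1)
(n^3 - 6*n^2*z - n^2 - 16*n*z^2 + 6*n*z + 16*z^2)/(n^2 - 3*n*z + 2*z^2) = (n^3 - 6*n^2*z - n^2 - 16*n*z^2 + 6*n*z + 16*z^2)/(n^2 - 3*n*z + 2*z^2)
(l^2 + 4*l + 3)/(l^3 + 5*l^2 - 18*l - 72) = (l + 1)/(l^2 + 2*l - 24)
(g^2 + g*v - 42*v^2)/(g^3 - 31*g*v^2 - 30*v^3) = (g + 7*v)/(g^2 + 6*g*v + 5*v^2)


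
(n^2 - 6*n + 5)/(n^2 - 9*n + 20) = (n - 1)/(n - 4)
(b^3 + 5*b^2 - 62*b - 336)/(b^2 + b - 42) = (b^2 - 2*b - 48)/(b - 6)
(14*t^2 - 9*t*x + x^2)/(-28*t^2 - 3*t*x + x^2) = (-2*t + x)/(4*t + x)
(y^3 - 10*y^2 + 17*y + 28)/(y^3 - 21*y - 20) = (y^2 - 11*y + 28)/(y^2 - y - 20)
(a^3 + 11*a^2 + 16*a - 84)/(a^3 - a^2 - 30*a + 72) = (a^2 + 5*a - 14)/(a^2 - 7*a + 12)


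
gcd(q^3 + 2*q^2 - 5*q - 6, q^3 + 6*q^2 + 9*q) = q + 3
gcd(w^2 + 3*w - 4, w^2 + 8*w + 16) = w + 4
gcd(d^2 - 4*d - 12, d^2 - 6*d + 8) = 1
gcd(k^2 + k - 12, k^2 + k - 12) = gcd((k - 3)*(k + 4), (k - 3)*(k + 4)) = k^2 + k - 12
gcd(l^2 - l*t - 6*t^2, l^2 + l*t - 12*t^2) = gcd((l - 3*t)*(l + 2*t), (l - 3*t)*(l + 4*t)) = -l + 3*t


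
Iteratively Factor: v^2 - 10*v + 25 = (v - 5)*(v - 5)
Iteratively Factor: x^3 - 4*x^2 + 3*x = (x)*(x^2 - 4*x + 3) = x*(x - 3)*(x - 1)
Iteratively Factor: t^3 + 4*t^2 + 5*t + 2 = (t + 1)*(t^2 + 3*t + 2) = (t + 1)^2*(t + 2)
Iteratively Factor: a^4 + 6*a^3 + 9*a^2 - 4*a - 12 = (a + 3)*(a^3 + 3*a^2 - 4) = (a + 2)*(a + 3)*(a^2 + a - 2) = (a + 2)^2*(a + 3)*(a - 1)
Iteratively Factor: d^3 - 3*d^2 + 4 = (d - 2)*(d^2 - d - 2) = (d - 2)*(d + 1)*(d - 2)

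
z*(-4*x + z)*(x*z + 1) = -4*x^2*z^2 + x*z^3 - 4*x*z + z^2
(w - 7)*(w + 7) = w^2 - 49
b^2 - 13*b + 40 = (b - 8)*(b - 5)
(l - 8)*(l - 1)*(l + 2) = l^3 - 7*l^2 - 10*l + 16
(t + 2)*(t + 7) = t^2 + 9*t + 14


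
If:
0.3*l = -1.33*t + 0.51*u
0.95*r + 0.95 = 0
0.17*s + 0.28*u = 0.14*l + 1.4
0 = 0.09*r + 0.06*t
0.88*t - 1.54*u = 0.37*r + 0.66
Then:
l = -5.51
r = -1.00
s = 2.59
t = 1.50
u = 0.67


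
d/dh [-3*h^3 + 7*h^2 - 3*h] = -9*h^2 + 14*h - 3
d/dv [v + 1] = 1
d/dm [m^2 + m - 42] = 2*m + 1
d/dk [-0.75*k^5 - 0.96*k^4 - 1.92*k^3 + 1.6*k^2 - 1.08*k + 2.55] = -3.75*k^4 - 3.84*k^3 - 5.76*k^2 + 3.2*k - 1.08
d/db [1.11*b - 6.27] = 1.11000000000000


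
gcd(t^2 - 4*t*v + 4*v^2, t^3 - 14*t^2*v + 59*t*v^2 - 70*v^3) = t - 2*v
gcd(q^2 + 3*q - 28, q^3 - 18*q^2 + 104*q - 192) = q - 4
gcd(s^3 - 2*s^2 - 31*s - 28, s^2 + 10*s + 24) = s + 4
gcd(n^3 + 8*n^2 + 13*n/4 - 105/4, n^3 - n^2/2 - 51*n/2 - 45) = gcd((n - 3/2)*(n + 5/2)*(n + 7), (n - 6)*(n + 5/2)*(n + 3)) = n + 5/2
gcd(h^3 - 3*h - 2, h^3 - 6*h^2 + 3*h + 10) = h^2 - h - 2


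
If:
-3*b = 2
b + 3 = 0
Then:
No Solution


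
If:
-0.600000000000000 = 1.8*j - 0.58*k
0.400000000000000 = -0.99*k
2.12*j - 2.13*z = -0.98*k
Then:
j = -0.46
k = -0.40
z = -0.65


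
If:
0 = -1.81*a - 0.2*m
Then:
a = -0.110497237569061*m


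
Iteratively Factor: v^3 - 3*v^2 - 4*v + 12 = (v - 3)*(v^2 - 4) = (v - 3)*(v - 2)*(v + 2)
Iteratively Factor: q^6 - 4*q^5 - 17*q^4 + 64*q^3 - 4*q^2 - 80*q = (q + 4)*(q^5 - 8*q^4 + 15*q^3 + 4*q^2 - 20*q) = (q - 2)*(q + 4)*(q^4 - 6*q^3 + 3*q^2 + 10*q) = (q - 2)*(q + 1)*(q + 4)*(q^3 - 7*q^2 + 10*q) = (q - 5)*(q - 2)*(q + 1)*(q + 4)*(q^2 - 2*q) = q*(q - 5)*(q - 2)*(q + 1)*(q + 4)*(q - 2)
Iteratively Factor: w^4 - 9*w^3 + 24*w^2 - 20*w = (w)*(w^3 - 9*w^2 + 24*w - 20) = w*(w - 5)*(w^2 - 4*w + 4) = w*(w - 5)*(w - 2)*(w - 2)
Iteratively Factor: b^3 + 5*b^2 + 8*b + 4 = (b + 1)*(b^2 + 4*b + 4) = (b + 1)*(b + 2)*(b + 2)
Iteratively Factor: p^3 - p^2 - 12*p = (p)*(p^2 - p - 12) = p*(p - 4)*(p + 3)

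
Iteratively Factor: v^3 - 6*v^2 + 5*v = (v - 5)*(v^2 - v) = v*(v - 5)*(v - 1)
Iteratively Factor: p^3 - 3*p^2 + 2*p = (p - 2)*(p^2 - p) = p*(p - 2)*(p - 1)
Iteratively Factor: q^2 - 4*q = (q - 4)*(q)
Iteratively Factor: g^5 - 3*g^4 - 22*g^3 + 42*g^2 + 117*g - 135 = (g - 3)*(g^4 - 22*g^2 - 24*g + 45) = (g - 5)*(g - 3)*(g^3 + 5*g^2 + 3*g - 9) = (g - 5)*(g - 3)*(g - 1)*(g^2 + 6*g + 9) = (g - 5)*(g - 3)*(g - 1)*(g + 3)*(g + 3)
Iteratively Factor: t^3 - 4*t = (t)*(t^2 - 4) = t*(t - 2)*(t + 2)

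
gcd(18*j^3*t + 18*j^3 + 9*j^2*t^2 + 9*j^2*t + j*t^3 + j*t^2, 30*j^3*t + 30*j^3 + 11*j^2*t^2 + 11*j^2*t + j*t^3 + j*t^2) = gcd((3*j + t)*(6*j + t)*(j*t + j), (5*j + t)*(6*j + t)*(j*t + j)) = 6*j^2*t + 6*j^2 + j*t^2 + j*t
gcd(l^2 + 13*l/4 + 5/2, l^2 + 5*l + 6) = l + 2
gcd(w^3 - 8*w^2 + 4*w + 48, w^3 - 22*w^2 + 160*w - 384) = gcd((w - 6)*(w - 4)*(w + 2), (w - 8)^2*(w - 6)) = w - 6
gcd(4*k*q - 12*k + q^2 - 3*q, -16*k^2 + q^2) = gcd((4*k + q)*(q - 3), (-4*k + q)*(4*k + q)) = 4*k + q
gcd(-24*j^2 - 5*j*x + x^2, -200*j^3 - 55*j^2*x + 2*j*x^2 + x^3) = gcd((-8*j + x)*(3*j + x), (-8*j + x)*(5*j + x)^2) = -8*j + x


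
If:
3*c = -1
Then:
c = -1/3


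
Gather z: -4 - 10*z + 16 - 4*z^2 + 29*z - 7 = -4*z^2 + 19*z + 5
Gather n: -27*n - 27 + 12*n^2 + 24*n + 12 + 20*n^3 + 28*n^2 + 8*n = 20*n^3 + 40*n^2 + 5*n - 15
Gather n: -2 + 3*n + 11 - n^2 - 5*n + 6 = -n^2 - 2*n + 15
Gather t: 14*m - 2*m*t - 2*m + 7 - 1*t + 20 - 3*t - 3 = 12*m + t*(-2*m - 4) + 24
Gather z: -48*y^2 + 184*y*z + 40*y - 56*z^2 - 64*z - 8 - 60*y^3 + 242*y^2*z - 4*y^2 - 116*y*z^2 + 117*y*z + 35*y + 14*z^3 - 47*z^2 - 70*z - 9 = -60*y^3 - 52*y^2 + 75*y + 14*z^3 + z^2*(-116*y - 103) + z*(242*y^2 + 301*y - 134) - 17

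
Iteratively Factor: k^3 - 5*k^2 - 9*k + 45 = (k - 5)*(k^2 - 9) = (k - 5)*(k - 3)*(k + 3)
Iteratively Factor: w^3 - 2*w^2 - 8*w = (w - 4)*(w^2 + 2*w) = (w - 4)*(w + 2)*(w)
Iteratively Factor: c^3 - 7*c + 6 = (c - 2)*(c^2 + 2*c - 3) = (c - 2)*(c + 3)*(c - 1)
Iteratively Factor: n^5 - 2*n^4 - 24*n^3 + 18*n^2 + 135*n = (n - 5)*(n^4 + 3*n^3 - 9*n^2 - 27*n) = (n - 5)*(n + 3)*(n^3 - 9*n) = (n - 5)*(n - 3)*(n + 3)*(n^2 + 3*n) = n*(n - 5)*(n - 3)*(n + 3)*(n + 3)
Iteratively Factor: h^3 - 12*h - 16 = (h + 2)*(h^2 - 2*h - 8) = (h - 4)*(h + 2)*(h + 2)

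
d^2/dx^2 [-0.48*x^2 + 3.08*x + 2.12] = -0.960000000000000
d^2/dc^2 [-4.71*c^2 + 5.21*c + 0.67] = -9.42000000000000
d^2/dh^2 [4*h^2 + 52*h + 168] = 8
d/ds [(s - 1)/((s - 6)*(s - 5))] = (-s^2 + 2*s + 19)/(s^4 - 22*s^3 + 181*s^2 - 660*s + 900)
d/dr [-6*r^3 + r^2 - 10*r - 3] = -18*r^2 + 2*r - 10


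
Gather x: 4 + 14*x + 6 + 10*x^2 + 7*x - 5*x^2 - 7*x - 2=5*x^2 + 14*x + 8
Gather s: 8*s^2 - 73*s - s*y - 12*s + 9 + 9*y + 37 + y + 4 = 8*s^2 + s*(-y - 85) + 10*y + 50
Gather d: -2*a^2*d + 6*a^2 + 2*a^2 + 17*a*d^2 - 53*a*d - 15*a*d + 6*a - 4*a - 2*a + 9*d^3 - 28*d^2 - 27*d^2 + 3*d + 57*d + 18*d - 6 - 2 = 8*a^2 + 9*d^3 + d^2*(17*a - 55) + d*(-2*a^2 - 68*a + 78) - 8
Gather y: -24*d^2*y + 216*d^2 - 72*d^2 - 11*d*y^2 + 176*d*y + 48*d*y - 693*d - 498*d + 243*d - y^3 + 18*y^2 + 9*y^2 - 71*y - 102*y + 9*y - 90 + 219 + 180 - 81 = 144*d^2 - 948*d - y^3 + y^2*(27 - 11*d) + y*(-24*d^2 + 224*d - 164) + 228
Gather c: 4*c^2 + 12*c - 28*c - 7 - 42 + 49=4*c^2 - 16*c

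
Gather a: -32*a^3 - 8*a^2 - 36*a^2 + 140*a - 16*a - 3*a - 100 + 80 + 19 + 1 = -32*a^3 - 44*a^2 + 121*a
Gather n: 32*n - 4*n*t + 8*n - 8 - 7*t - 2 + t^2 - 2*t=n*(40 - 4*t) + t^2 - 9*t - 10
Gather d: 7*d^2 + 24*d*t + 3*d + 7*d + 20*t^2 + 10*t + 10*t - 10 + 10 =7*d^2 + d*(24*t + 10) + 20*t^2 + 20*t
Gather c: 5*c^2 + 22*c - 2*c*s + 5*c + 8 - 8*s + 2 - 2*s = 5*c^2 + c*(27 - 2*s) - 10*s + 10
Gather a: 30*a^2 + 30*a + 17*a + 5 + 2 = 30*a^2 + 47*a + 7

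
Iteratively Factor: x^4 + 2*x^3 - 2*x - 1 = (x + 1)*(x^3 + x^2 - x - 1) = (x - 1)*(x + 1)*(x^2 + 2*x + 1) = (x - 1)*(x + 1)^2*(x + 1)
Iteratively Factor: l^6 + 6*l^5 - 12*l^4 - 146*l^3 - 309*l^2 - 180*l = (l + 3)*(l^5 + 3*l^4 - 21*l^3 - 83*l^2 - 60*l) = l*(l + 3)*(l^4 + 3*l^3 - 21*l^2 - 83*l - 60) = l*(l - 5)*(l + 3)*(l^3 + 8*l^2 + 19*l + 12) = l*(l - 5)*(l + 3)^2*(l^2 + 5*l + 4) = l*(l - 5)*(l + 1)*(l + 3)^2*(l + 4)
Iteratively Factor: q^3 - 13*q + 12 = (q - 3)*(q^2 + 3*q - 4) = (q - 3)*(q + 4)*(q - 1)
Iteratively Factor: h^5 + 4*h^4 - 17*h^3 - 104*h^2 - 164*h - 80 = (h - 5)*(h^4 + 9*h^3 + 28*h^2 + 36*h + 16) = (h - 5)*(h + 1)*(h^3 + 8*h^2 + 20*h + 16) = (h - 5)*(h + 1)*(h + 2)*(h^2 + 6*h + 8) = (h - 5)*(h + 1)*(h + 2)^2*(h + 4)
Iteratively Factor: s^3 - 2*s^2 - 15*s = (s)*(s^2 - 2*s - 15) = s*(s - 5)*(s + 3)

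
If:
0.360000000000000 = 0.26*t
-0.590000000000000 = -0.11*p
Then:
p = 5.36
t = 1.38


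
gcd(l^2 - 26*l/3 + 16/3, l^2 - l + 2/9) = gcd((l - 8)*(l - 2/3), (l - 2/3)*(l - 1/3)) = l - 2/3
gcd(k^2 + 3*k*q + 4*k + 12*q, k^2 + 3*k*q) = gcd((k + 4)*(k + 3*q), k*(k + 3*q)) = k + 3*q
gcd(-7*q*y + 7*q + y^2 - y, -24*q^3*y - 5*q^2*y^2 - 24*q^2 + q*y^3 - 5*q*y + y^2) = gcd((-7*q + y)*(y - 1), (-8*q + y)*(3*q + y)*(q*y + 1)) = 1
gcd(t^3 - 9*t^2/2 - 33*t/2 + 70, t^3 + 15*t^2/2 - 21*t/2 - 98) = t^2 + t/2 - 14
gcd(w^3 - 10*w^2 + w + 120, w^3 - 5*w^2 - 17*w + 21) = w + 3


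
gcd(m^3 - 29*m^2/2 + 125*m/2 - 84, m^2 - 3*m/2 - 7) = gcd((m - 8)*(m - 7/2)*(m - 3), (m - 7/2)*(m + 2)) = m - 7/2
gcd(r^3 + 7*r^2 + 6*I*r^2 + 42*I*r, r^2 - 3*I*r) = r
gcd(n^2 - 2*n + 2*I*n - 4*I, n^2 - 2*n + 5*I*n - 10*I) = n - 2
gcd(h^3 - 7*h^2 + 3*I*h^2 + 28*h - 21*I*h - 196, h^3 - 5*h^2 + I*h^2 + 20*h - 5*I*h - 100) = h - 4*I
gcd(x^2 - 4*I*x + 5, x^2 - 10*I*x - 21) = 1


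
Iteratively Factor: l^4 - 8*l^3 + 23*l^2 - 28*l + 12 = (l - 1)*(l^3 - 7*l^2 + 16*l - 12) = (l - 2)*(l - 1)*(l^2 - 5*l + 6) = (l - 2)^2*(l - 1)*(l - 3)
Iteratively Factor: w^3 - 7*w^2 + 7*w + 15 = (w + 1)*(w^2 - 8*w + 15) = (w - 5)*(w + 1)*(w - 3)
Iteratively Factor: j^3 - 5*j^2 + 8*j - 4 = (j - 1)*(j^2 - 4*j + 4) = (j - 2)*(j - 1)*(j - 2)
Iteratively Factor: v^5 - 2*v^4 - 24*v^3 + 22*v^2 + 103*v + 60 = (v + 1)*(v^4 - 3*v^3 - 21*v^2 + 43*v + 60) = (v + 1)^2*(v^3 - 4*v^2 - 17*v + 60) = (v - 5)*(v + 1)^2*(v^2 + v - 12) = (v - 5)*(v + 1)^2*(v + 4)*(v - 3)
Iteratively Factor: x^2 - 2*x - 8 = (x - 4)*(x + 2)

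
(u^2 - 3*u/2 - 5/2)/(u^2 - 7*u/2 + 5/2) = (u + 1)/(u - 1)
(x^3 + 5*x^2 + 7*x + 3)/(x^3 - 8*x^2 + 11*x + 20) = (x^2 + 4*x + 3)/(x^2 - 9*x + 20)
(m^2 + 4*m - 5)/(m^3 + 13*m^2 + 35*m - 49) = (m + 5)/(m^2 + 14*m + 49)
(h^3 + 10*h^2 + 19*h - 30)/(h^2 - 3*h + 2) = (h^2 + 11*h + 30)/(h - 2)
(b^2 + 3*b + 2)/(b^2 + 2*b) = (b + 1)/b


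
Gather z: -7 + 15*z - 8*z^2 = -8*z^2 + 15*z - 7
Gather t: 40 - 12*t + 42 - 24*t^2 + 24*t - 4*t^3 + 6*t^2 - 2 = -4*t^3 - 18*t^2 + 12*t + 80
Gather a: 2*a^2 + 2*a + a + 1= 2*a^2 + 3*a + 1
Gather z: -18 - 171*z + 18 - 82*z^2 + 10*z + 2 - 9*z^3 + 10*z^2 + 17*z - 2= -9*z^3 - 72*z^2 - 144*z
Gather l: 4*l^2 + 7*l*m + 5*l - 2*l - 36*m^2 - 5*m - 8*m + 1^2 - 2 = 4*l^2 + l*(7*m + 3) - 36*m^2 - 13*m - 1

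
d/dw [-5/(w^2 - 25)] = 10*w/(w^2 - 25)^2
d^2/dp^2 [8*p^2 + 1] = 16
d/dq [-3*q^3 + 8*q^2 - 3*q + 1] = -9*q^2 + 16*q - 3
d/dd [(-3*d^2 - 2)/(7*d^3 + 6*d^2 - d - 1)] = (21*d^4 + 45*d^2 + 30*d - 2)/(49*d^6 + 84*d^5 + 22*d^4 - 26*d^3 - 11*d^2 + 2*d + 1)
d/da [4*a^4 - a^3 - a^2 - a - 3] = 16*a^3 - 3*a^2 - 2*a - 1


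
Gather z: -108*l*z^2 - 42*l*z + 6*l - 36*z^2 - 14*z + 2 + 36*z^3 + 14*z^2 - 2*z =6*l + 36*z^3 + z^2*(-108*l - 22) + z*(-42*l - 16) + 2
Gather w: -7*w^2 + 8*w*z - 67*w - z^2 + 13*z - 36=-7*w^2 + w*(8*z - 67) - z^2 + 13*z - 36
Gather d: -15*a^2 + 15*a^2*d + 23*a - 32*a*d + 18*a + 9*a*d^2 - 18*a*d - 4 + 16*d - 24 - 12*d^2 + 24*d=-15*a^2 + 41*a + d^2*(9*a - 12) + d*(15*a^2 - 50*a + 40) - 28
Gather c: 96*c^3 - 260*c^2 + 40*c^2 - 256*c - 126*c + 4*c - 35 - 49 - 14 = 96*c^3 - 220*c^2 - 378*c - 98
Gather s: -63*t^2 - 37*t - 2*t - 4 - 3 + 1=-63*t^2 - 39*t - 6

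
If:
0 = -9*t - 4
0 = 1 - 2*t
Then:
No Solution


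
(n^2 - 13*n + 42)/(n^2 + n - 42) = (n - 7)/(n + 7)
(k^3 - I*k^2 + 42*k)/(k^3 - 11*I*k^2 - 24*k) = (-k^2 + I*k - 42)/(-k^2 + 11*I*k + 24)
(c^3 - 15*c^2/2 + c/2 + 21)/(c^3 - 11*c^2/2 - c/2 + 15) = (c - 7)/(c - 5)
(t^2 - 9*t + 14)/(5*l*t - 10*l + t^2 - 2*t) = (t - 7)/(5*l + t)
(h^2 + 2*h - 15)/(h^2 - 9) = (h + 5)/(h + 3)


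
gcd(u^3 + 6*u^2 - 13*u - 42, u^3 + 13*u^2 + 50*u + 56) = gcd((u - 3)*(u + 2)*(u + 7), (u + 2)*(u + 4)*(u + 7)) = u^2 + 9*u + 14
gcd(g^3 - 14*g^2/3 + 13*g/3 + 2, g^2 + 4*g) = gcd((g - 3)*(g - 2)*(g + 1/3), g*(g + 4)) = 1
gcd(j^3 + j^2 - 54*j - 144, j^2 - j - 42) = j + 6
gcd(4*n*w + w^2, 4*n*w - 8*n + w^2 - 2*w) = 4*n + w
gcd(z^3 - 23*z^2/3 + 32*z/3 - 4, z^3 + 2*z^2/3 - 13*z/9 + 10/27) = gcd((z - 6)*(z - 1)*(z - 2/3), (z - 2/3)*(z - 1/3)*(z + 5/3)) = z - 2/3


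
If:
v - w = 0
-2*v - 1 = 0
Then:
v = -1/2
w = -1/2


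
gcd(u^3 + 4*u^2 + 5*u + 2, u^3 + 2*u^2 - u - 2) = u^2 + 3*u + 2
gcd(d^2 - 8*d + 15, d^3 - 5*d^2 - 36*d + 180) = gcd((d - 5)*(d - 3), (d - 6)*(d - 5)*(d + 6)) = d - 5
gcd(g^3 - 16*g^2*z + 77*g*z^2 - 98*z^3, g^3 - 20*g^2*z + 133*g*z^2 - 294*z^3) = g^2 - 14*g*z + 49*z^2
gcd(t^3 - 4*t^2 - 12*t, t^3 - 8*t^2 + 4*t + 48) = t^2 - 4*t - 12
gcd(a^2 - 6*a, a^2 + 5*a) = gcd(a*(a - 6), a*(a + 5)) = a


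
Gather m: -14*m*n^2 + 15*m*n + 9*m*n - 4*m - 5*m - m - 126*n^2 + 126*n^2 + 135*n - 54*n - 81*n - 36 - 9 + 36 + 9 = m*(-14*n^2 + 24*n - 10)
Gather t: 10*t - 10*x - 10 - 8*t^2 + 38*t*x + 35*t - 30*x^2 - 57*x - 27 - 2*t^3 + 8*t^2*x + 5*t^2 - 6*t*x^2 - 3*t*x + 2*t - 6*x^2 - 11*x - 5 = -2*t^3 + t^2*(8*x - 3) + t*(-6*x^2 + 35*x + 47) - 36*x^2 - 78*x - 42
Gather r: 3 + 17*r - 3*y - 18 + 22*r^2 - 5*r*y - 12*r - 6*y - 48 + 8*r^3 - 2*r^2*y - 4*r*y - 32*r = 8*r^3 + r^2*(22 - 2*y) + r*(-9*y - 27) - 9*y - 63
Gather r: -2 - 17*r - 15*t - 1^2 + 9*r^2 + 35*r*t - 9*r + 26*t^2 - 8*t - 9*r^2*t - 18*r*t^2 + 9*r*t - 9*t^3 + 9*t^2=r^2*(9 - 9*t) + r*(-18*t^2 + 44*t - 26) - 9*t^3 + 35*t^2 - 23*t - 3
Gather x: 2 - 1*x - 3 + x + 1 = 0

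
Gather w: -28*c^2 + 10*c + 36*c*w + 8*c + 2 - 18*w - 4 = -28*c^2 + 18*c + w*(36*c - 18) - 2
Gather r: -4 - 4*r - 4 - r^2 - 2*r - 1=-r^2 - 6*r - 9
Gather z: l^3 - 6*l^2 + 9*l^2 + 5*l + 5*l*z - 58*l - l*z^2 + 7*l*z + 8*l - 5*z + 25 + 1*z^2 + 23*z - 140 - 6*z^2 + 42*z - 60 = l^3 + 3*l^2 - 45*l + z^2*(-l - 5) + z*(12*l + 60) - 175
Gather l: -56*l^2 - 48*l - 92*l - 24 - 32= -56*l^2 - 140*l - 56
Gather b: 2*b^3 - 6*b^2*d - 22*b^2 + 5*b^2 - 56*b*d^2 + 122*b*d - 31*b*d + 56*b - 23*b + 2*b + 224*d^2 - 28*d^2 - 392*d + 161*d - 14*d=2*b^3 + b^2*(-6*d - 17) + b*(-56*d^2 + 91*d + 35) + 196*d^2 - 245*d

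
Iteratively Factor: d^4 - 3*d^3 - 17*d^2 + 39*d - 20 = (d + 4)*(d^3 - 7*d^2 + 11*d - 5) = (d - 5)*(d + 4)*(d^2 - 2*d + 1) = (d - 5)*(d - 1)*(d + 4)*(d - 1)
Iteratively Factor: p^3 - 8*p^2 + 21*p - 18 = (p - 3)*(p^2 - 5*p + 6) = (p - 3)^2*(p - 2)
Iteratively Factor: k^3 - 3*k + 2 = (k - 1)*(k^2 + k - 2) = (k - 1)^2*(k + 2)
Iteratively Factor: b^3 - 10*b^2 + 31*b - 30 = (b - 5)*(b^2 - 5*b + 6) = (b - 5)*(b - 2)*(b - 3)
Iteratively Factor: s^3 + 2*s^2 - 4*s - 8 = (s - 2)*(s^2 + 4*s + 4) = (s - 2)*(s + 2)*(s + 2)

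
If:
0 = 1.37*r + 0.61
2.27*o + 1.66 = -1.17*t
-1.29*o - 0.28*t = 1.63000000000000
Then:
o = -1.65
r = -0.45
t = 1.78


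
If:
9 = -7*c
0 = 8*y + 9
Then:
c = -9/7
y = -9/8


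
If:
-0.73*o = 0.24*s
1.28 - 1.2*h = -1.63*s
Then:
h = 1.35833333333333*s + 1.06666666666667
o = -0.328767123287671*s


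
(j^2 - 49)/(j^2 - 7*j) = (j + 7)/j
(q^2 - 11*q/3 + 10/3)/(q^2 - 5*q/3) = (q - 2)/q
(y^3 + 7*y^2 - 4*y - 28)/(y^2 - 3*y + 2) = (y^2 + 9*y + 14)/(y - 1)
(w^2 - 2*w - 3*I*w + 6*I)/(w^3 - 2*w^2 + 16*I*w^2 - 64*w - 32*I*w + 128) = (w - 3*I)/(w^2 + 16*I*w - 64)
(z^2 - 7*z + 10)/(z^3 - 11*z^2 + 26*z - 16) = (z - 5)/(z^2 - 9*z + 8)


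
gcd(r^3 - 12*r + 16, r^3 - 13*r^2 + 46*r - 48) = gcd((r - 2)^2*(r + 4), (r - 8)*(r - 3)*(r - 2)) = r - 2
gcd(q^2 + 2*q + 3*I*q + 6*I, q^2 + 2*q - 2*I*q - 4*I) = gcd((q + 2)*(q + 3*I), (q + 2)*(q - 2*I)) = q + 2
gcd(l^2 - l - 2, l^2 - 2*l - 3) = l + 1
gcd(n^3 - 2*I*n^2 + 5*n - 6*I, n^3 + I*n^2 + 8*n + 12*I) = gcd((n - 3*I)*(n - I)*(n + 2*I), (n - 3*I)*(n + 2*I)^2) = n^2 - I*n + 6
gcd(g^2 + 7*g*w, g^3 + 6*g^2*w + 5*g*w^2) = g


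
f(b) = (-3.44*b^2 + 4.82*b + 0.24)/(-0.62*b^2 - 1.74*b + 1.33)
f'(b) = (4.82 - 6.88*b)/(-0.62*b^2 - 1.74*b + 1.33) + (1.24*b + 1.74)*(-3.44*b^2 + 4.82*b + 0.24)/(-0.62*b^2 - 1.74*b + 1.33)^2 = (8.974*b^2 - 8.8528*b + 6.8282)/(0.3844*b^4 + 2.1576*b^3 + 1.3784*b^2 - 4.6284*b + 1.7689)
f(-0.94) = -3.03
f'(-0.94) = 3.95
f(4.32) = 2.43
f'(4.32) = 0.43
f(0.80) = -4.13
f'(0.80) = 26.08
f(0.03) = 0.30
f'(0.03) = 4.03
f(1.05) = -1.28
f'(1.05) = 5.33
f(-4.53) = 26.26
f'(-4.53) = 18.75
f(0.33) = 2.12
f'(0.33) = 10.31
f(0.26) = 1.51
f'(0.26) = 7.35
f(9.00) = 3.64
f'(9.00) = 0.16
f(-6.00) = 14.46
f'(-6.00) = 3.44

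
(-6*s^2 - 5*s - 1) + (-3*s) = -6*s^2 - 8*s - 1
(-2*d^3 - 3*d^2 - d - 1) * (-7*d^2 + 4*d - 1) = 14*d^5 + 13*d^4 - 3*d^3 + 6*d^2 - 3*d + 1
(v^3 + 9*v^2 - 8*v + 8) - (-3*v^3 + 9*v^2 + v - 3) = 4*v^3 - 9*v + 11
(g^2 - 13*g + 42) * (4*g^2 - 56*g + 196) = 4*g^4 - 108*g^3 + 1092*g^2 - 4900*g + 8232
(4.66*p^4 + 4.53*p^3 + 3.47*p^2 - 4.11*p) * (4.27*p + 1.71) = 19.8982*p^5 + 27.3117*p^4 + 22.5632*p^3 - 11.616*p^2 - 7.0281*p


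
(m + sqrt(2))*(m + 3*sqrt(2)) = m^2 + 4*sqrt(2)*m + 6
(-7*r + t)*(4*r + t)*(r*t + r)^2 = -28*r^4*t^2 - 56*r^4*t - 28*r^4 - 3*r^3*t^3 - 6*r^3*t^2 - 3*r^3*t + r^2*t^4 + 2*r^2*t^3 + r^2*t^2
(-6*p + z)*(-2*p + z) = 12*p^2 - 8*p*z + z^2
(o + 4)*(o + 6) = o^2 + 10*o + 24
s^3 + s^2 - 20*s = s*(s - 4)*(s + 5)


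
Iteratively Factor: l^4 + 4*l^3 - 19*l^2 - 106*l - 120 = (l + 4)*(l^3 - 19*l - 30) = (l + 3)*(l + 4)*(l^2 - 3*l - 10) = (l - 5)*(l + 3)*(l + 4)*(l + 2)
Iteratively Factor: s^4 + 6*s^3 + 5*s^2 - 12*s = (s - 1)*(s^3 + 7*s^2 + 12*s) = s*(s - 1)*(s^2 + 7*s + 12) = s*(s - 1)*(s + 4)*(s + 3)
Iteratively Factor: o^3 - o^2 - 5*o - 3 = (o + 1)*(o^2 - 2*o - 3) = (o - 3)*(o + 1)*(o + 1)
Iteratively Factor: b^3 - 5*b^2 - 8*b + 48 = (b - 4)*(b^2 - b - 12) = (b - 4)*(b + 3)*(b - 4)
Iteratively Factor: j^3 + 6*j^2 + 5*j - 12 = (j + 3)*(j^2 + 3*j - 4) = (j + 3)*(j + 4)*(j - 1)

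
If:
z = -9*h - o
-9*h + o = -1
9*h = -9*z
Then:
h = 1/17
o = -8/17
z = -1/17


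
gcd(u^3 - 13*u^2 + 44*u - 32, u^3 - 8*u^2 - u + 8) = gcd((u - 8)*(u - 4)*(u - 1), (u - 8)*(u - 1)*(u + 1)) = u^2 - 9*u + 8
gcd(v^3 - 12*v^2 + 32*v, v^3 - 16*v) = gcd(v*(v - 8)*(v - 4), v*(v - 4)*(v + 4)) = v^2 - 4*v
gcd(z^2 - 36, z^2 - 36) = z^2 - 36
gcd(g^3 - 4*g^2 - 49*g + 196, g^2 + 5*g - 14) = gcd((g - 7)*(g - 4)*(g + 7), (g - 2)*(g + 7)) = g + 7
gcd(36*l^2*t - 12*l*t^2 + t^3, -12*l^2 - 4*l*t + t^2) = -6*l + t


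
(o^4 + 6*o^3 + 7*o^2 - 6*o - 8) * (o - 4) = o^5 + 2*o^4 - 17*o^3 - 34*o^2 + 16*o + 32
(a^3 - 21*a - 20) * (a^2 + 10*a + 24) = a^5 + 10*a^4 + 3*a^3 - 230*a^2 - 704*a - 480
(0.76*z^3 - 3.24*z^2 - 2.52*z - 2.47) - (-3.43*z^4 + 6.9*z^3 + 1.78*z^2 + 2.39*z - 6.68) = 3.43*z^4 - 6.14*z^3 - 5.02*z^2 - 4.91*z + 4.21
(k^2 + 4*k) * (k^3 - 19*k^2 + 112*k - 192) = k^5 - 15*k^4 + 36*k^3 + 256*k^2 - 768*k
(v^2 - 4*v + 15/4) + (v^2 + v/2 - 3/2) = 2*v^2 - 7*v/2 + 9/4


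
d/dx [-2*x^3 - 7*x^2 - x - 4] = -6*x^2 - 14*x - 1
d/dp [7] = 0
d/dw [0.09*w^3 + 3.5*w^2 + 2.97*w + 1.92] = 0.27*w^2 + 7.0*w + 2.97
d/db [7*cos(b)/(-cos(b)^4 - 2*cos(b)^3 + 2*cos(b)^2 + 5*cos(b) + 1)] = 28*(-3*cos(b)^4 - 4*cos(b)^3 + 2*cos(b)^2 - 1)*sin(b)/(2*sin(b)^4 - 7*cos(b) + cos(3*b) - 4)^2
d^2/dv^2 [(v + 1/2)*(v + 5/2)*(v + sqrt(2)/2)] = 6*v + sqrt(2) + 6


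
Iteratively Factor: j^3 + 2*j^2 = (j)*(j^2 + 2*j) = j*(j + 2)*(j)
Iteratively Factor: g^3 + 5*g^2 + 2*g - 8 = (g + 2)*(g^2 + 3*g - 4) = (g + 2)*(g + 4)*(g - 1)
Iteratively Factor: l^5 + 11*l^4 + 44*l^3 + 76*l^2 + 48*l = (l)*(l^4 + 11*l^3 + 44*l^2 + 76*l + 48) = l*(l + 3)*(l^3 + 8*l^2 + 20*l + 16) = l*(l + 3)*(l + 4)*(l^2 + 4*l + 4) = l*(l + 2)*(l + 3)*(l + 4)*(l + 2)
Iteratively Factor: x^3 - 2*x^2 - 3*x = (x + 1)*(x^2 - 3*x) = (x - 3)*(x + 1)*(x)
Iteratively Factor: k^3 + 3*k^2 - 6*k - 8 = (k + 1)*(k^2 + 2*k - 8) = (k - 2)*(k + 1)*(k + 4)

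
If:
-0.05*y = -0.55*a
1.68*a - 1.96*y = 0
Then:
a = 0.00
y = 0.00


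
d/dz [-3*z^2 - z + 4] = -6*z - 1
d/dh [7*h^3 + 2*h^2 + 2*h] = 21*h^2 + 4*h + 2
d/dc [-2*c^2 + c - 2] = 1 - 4*c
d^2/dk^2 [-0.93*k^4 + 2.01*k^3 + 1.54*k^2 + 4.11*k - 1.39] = -11.16*k^2 + 12.06*k + 3.08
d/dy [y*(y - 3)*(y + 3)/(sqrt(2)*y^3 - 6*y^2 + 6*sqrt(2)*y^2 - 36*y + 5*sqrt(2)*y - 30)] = (-3*y^4 + 3*sqrt(2)*y^4 - 36*y^3 + 14*sqrt(2)*y^3 - 72*y^2 + 27*sqrt(2)*y^2 + 135)/(y^6 - 6*sqrt(2)*y^5 + 12*y^5 - 72*sqrt(2)*y^4 + 64*y^4 - 276*sqrt(2)*y^3 + 276*y^3 - 360*sqrt(2)*y^2 + 853*y^2 - 150*sqrt(2)*y + 1080*y + 450)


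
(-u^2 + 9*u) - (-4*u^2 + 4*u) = 3*u^2 + 5*u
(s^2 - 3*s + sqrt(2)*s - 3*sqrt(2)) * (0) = 0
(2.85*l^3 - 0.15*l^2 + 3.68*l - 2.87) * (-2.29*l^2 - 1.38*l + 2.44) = -6.5265*l^5 - 3.5895*l^4 - 1.2662*l^3 + 1.1279*l^2 + 12.9398*l - 7.0028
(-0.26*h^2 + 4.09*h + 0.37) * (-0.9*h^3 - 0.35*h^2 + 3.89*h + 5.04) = 0.234*h^5 - 3.59*h^4 - 2.7759*h^3 + 14.4702*h^2 + 22.0529*h + 1.8648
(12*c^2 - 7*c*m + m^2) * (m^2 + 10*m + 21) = 12*c^2*m^2 + 120*c^2*m + 252*c^2 - 7*c*m^3 - 70*c*m^2 - 147*c*m + m^4 + 10*m^3 + 21*m^2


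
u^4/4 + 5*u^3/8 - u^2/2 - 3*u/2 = u*(u/4 + 1/2)*(u - 3/2)*(u + 2)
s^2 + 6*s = s*(s + 6)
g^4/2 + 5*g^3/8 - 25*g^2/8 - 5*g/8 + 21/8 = (g/2 + 1/2)*(g - 7/4)*(g - 1)*(g + 3)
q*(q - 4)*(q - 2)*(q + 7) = q^4 + q^3 - 34*q^2 + 56*q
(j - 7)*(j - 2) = j^2 - 9*j + 14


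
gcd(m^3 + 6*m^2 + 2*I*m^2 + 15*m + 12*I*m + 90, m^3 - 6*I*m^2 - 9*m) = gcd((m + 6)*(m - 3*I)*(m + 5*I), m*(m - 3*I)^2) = m - 3*I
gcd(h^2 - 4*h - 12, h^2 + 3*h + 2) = h + 2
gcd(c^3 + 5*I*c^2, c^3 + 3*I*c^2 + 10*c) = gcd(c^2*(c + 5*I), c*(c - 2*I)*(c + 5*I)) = c^2 + 5*I*c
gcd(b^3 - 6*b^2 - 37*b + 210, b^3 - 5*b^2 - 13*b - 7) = b - 7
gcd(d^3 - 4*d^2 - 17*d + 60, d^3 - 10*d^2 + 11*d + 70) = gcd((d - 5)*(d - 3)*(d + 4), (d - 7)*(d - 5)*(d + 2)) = d - 5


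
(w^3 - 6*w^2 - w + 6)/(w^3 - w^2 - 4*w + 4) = (w^2 - 5*w - 6)/(w^2 - 4)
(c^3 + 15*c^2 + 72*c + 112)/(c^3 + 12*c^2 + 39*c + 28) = (c + 4)/(c + 1)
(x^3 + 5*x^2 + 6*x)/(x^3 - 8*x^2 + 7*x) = (x^2 + 5*x + 6)/(x^2 - 8*x + 7)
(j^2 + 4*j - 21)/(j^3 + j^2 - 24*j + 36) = (j + 7)/(j^2 + 4*j - 12)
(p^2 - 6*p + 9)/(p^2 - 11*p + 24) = (p - 3)/(p - 8)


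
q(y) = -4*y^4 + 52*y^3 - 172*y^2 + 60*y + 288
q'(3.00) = 0.00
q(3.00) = 0.00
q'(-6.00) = 11196.00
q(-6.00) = -22680.00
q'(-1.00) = 576.00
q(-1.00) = 0.00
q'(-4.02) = 5003.34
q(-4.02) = -7155.59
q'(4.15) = 175.54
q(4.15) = 104.89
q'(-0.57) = 309.73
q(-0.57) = 187.86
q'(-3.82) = 4542.38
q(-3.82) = -6201.48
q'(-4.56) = 6389.54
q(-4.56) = -10222.17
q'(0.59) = -91.94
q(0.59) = 273.72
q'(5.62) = 213.82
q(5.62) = 432.61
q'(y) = -16*y^3 + 156*y^2 - 344*y + 60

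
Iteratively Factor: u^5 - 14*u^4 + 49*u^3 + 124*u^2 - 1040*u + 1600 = (u - 5)*(u^4 - 9*u^3 + 4*u^2 + 144*u - 320) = (u - 5)*(u + 4)*(u^3 - 13*u^2 + 56*u - 80) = (u - 5)*(u - 4)*(u + 4)*(u^2 - 9*u + 20) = (u - 5)*(u - 4)^2*(u + 4)*(u - 5)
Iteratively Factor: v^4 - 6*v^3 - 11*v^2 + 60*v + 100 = (v - 5)*(v^3 - v^2 - 16*v - 20) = (v - 5)^2*(v^2 + 4*v + 4) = (v - 5)^2*(v + 2)*(v + 2)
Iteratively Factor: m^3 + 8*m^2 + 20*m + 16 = (m + 2)*(m^2 + 6*m + 8) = (m + 2)*(m + 4)*(m + 2)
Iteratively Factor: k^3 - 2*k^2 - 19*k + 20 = (k - 5)*(k^2 + 3*k - 4) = (k - 5)*(k - 1)*(k + 4)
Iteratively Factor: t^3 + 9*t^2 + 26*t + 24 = (t + 4)*(t^2 + 5*t + 6) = (t + 3)*(t + 4)*(t + 2)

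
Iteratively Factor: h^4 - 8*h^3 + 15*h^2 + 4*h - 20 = (h - 5)*(h^3 - 3*h^2 + 4) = (h - 5)*(h - 2)*(h^2 - h - 2) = (h - 5)*(h - 2)*(h + 1)*(h - 2)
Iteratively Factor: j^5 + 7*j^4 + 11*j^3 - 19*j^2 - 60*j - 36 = (j + 3)*(j^4 + 4*j^3 - j^2 - 16*j - 12) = (j + 2)*(j + 3)*(j^3 + 2*j^2 - 5*j - 6) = (j + 2)*(j + 3)^2*(j^2 - j - 2) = (j + 1)*(j + 2)*(j + 3)^2*(j - 2)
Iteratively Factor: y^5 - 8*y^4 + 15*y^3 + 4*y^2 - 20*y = (y)*(y^4 - 8*y^3 + 15*y^2 + 4*y - 20) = y*(y - 5)*(y^3 - 3*y^2 + 4) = y*(y - 5)*(y - 2)*(y^2 - y - 2) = y*(y - 5)*(y - 2)*(y + 1)*(y - 2)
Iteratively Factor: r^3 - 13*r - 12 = (r - 4)*(r^2 + 4*r + 3) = (r - 4)*(r + 1)*(r + 3)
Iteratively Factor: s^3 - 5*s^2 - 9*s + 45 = (s - 3)*(s^2 - 2*s - 15) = (s - 5)*(s - 3)*(s + 3)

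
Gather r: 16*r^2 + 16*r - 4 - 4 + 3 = 16*r^2 + 16*r - 5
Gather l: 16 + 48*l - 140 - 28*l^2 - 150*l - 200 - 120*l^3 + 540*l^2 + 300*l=-120*l^3 + 512*l^2 + 198*l - 324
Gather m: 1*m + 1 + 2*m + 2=3*m + 3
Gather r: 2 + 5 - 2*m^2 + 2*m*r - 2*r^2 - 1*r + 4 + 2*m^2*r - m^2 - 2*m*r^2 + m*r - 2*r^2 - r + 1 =-3*m^2 + r^2*(-2*m - 4) + r*(2*m^2 + 3*m - 2) + 12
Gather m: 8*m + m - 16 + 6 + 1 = 9*m - 9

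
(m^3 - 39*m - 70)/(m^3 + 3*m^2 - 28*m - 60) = (m^2 - 2*m - 35)/(m^2 + m - 30)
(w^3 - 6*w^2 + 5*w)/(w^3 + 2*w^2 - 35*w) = (w - 1)/(w + 7)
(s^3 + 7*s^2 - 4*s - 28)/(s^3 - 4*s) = (s + 7)/s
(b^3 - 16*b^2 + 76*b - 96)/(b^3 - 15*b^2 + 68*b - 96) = (b^2 - 8*b + 12)/(b^2 - 7*b + 12)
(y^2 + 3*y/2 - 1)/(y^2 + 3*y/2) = (2*y^2 + 3*y - 2)/(y*(2*y + 3))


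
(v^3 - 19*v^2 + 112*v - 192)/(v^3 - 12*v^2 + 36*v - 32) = (v^2 - 11*v + 24)/(v^2 - 4*v + 4)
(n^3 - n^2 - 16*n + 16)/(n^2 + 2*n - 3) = (n^2 - 16)/(n + 3)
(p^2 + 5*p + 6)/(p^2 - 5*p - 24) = (p + 2)/(p - 8)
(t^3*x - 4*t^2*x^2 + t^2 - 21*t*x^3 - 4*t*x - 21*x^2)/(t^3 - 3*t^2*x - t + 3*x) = (t^3*x - 4*t^2*x^2 + t^2 - 21*t*x^3 - 4*t*x - 21*x^2)/(t^3 - 3*t^2*x - t + 3*x)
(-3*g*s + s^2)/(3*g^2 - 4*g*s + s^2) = s/(-g + s)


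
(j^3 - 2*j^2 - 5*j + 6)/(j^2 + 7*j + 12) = (j^3 - 2*j^2 - 5*j + 6)/(j^2 + 7*j + 12)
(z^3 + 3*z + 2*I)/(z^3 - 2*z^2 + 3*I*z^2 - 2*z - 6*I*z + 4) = (z^2 - I*z + 2)/(z^2 + 2*z*(-1 + I) - 4*I)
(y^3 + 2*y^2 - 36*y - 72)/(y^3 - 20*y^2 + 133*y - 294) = (y^2 + 8*y + 12)/(y^2 - 14*y + 49)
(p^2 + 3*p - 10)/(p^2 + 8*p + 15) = (p - 2)/(p + 3)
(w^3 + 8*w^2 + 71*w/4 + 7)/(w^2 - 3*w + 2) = (w^3 + 8*w^2 + 71*w/4 + 7)/(w^2 - 3*w + 2)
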